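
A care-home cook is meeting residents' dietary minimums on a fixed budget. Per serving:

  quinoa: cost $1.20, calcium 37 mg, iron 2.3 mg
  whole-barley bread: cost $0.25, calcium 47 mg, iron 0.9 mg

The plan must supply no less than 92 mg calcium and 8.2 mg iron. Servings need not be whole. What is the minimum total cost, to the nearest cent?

An LP optimum is at a vertex; with two nutrient constraints at most two foods are used. Check each candidate.
quinoa only: max(92/37, 8.2/2.3) = 3.565 servings → $4.28.
whole-barley bread only: max(92/47, 8.2/0.9) = 9.111 servings → $2.28.
quinoa + whole-barley bread: intersection lies outside the first quadrant.
The minimum over all feasible corners is $2.28.

$2.28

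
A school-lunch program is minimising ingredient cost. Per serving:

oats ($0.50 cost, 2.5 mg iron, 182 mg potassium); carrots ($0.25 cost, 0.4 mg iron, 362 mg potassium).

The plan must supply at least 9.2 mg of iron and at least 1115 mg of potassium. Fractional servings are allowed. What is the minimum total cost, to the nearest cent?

An LP optimum is at a vertex; with two nutrient constraints at most two foods are used. Check each candidate.
oats only: max(9.2/2.5, 1115/182) = 6.126 servings → $3.06.
carrots only: max(9.2/0.4, 1115/362) = 23 servings → $5.75.
oats + carrots with both tight: 3.466 servings and 1.338 servings → $2.07.
So the least-cost plan costs $2.07.

$2.07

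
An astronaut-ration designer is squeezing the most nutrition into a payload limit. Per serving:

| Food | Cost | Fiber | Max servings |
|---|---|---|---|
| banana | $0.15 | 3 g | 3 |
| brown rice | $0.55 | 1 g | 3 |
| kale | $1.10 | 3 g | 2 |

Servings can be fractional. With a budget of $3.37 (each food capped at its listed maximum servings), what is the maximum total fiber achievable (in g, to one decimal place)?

Fiber per dollar: banana 20, kale 2.727, brown rice 1.818.
Take 3 servings of banana: spends $0.45, +9.0 g fiber (running total 9.0 g).
Take 2 servings of kale: spends $2.20, +6.0 g fiber (running total 15.0 g).
Take 1.309 servings of brown rice: spends $0.72, +1.3 g fiber (running total 16.3 g).
Filling greedily by fiber-per-dollar is optimal for one linear limit, giving 16.3 g.

16.3 g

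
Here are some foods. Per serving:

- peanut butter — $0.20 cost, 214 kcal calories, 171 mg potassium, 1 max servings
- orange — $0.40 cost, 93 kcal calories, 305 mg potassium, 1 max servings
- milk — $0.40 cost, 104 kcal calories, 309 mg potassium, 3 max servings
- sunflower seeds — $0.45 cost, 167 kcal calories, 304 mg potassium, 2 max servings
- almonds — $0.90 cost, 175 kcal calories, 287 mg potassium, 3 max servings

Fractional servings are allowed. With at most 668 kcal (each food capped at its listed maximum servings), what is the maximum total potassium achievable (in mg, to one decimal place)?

Potassium per kcal: orange 3.28, milk 2.971, sunflower seeds 1.82, almonds 1.64, peanut butter 0.7991.
Take 1 serving of orange: uses 93 kcal, +305.0 mg potassium (running total 305.0 mg).
Take 3 servings of milk: uses 312 kcal, +927.0 mg potassium (running total 1232.0 mg).
Take 1.575 servings of sunflower seeds: uses 263 kcal, +478.8 mg potassium (running total 1710.8 mg).
Greedy by best ratio exhausts the calories allowance optimally: 1710.8 mg.

1710.8 mg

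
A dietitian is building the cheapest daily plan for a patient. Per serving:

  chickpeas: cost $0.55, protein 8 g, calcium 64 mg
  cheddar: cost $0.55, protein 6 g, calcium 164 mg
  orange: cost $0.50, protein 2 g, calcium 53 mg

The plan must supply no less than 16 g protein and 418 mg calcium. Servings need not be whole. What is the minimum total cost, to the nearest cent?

The cheapest plan sits at a corner of the feasible region — with two constraints it uses at most two foods.
chickpeas only: max(16/8, 418/64) = 6.531 servings → $3.59.
cheddar only: max(16/6, 418/164) = 2.667 servings → $1.47.
orange only: max(16/2, 418/53) = 8 servings → $4.00.
chickpeas + cheddar with both tight: 0.125 servings and 2.5 servings → $1.44.
chickpeas + orange with both tight: 0.04054 servings and 7.838 servings → $3.94.
cheddar + orange: intersection lies outside the first quadrant.
The minimum over all feasible corners is $1.44.

$1.44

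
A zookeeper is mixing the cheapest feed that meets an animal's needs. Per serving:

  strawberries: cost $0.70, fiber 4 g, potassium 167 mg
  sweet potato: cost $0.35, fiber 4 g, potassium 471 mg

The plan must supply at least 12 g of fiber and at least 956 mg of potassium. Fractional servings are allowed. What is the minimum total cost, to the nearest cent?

For a min-cost LP with two ≥-constraints, a basic feasible solution has at most two positive variables.
strawberries only: max(12/4, 956/167) = 5.725 servings → $4.01.
sweet potato only: max(12/4, 956/471) = 3 servings → $1.05.
strawberries + sweet potato with both tight: 1.503 servings and 1.497 servings → $1.58.
The minimum over all feasible corners is $1.05.

$1.05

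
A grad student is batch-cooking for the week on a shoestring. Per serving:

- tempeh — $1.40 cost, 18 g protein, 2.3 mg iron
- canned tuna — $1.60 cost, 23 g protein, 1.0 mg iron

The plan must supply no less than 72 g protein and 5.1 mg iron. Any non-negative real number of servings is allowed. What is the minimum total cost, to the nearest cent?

Two binding constraints pin down two serving amounts, so the optimal mix uses at most two foods. The candidates are each food alone (scaled to the tighter of protein/iron) and each pair with both constraints tight.
tempeh only: max(72/18, 5.1/2.3) = 4 servings → $5.60.
canned tuna only: max(72/23, 5.1/1.0) = 5.1 servings → $8.16.
tempeh + canned tuna with both tight: 1.298 servings and 2.115 servings → $5.20.
So the least-cost plan costs $5.20.

$5.20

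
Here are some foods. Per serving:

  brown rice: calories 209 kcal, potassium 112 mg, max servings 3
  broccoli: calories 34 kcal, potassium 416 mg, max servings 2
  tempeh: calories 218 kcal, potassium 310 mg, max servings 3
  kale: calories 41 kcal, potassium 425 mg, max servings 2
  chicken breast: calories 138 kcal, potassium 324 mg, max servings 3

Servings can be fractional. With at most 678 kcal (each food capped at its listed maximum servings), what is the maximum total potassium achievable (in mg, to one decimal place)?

Potassium per kcal: broccoli 12.24, kale 10.37, chicken breast 2.348, tempeh 1.422, brown rice 0.5359.
Take 2 servings of broccoli: uses 68 kcal, +832.0 mg potassium (running total 832.0 mg).
Take 2 servings of kale: uses 82 kcal, +850.0 mg potassium (running total 1682.0 mg).
Take 3 servings of chicken breast: uses 414 kcal, +972.0 mg potassium (running total 2654.0 mg).
Take 0.5229 servings of tempeh: uses 114 kcal, +162.1 mg potassium (running total 2816.1 mg).
Filling greedily by potassium-per-kcal is optimal for one linear limit, giving 2816.1 mg.

2816.1 mg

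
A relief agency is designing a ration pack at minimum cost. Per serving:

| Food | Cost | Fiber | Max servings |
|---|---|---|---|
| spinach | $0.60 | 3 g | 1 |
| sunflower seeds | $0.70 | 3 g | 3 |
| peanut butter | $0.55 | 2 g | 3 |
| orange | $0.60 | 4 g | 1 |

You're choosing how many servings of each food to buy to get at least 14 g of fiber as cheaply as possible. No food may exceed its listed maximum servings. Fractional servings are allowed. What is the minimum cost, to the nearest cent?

Cost per g of fiber: orange $0.1500, spinach $0.2000, sunflower seeds $0.2333, peanut butter $0.2750.
Take 1 serving of orange: +4.0 g fiber for $0.60 (total $0.60, still need 10.0 g).
Take 1 serving of spinach: +3.0 g fiber for $0.60 (total $1.20, still need 7.0 g).
Take 2.333 servings of sunflower seeds: +7.0 g fiber for $1.63 (total $2.83, still need 0.0 g).
Filling from the cheapest source first is optimal under one linear minimum: $2.83.

$2.83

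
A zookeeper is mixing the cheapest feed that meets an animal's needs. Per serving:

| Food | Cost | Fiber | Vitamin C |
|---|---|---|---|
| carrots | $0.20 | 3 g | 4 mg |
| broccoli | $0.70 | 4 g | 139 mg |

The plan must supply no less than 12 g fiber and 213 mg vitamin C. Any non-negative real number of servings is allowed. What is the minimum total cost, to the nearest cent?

carrots only: max(12/3, 213/4) = 53.25 servings → $10.65.
broccoli only: max(12/4, 213/139) = 3 servings → $2.10.
carrots + broccoli with both tight: 2.035 servings and 1.474 servings → $1.44.
Cheapest feasible corner: $1.44.

$1.44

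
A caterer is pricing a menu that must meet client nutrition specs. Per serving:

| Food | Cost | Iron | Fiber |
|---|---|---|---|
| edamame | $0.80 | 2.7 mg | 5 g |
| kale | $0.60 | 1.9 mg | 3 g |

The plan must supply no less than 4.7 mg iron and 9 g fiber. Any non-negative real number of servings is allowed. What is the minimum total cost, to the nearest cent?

At the optimum either one food covers both requirements or two foods hit both targets exactly; no other combination can be cheaper.
edamame only: max(4.7/2.7, 9/5) = 1.8 servings → $1.44.
kale only: max(4.7/1.9, 9/3) = 3 servings → $1.80.
edamame + kale: intersection lies outside the first quadrant.
So the least-cost plan costs $1.44.

$1.44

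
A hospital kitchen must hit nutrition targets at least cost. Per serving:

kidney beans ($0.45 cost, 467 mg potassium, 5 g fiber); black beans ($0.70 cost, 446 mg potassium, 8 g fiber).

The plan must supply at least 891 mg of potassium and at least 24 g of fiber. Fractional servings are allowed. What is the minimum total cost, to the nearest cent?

$2.10

An LP optimum is at a vertex; with two nutrient constraints at most two foods are used. Check each candidate.
kidney beans only: max(891/467, 24/5) = 4.8 servings → $2.16.
black beans only: max(891/446, 24/8) = 3 servings → $2.10.
kidney beans + black beans: intersection lies outside the first quadrant.
The minimum over all feasible corners is $2.10.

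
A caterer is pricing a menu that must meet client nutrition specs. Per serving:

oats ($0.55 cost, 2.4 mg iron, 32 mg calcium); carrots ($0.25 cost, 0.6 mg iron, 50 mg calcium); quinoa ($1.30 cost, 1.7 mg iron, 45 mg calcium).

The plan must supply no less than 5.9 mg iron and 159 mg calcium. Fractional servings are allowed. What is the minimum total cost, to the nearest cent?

oats only: max(5.9/2.4, 159/32) = 4.969 servings → $2.73.
carrots only: max(5.9/0.6, 159/50) = 9.833 servings → $2.46.
quinoa only: max(5.9/1.7, 159/45) = 3.533 servings → $4.59.
oats + carrots with both tight: 1.98 servings and 1.913 servings → $1.57.
oats + quinoa with both targets exact would need a negative amount; discard.
carrots + quinoa with both tight: 0.08276 servings and 3.441 servings → $4.49.
Cheapest feasible corner: $1.57.

$1.57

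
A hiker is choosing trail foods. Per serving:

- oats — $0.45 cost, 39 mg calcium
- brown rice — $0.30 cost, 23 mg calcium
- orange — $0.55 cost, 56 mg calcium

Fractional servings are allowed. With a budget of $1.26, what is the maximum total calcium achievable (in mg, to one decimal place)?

128.3 mg

Calcium per dollar: orange 101.8, oats 86.67, brown rice 76.67.
With no serving limits, spend the whole cost allowance on orange: $1.26 / $0.55 × 56 mg = 128.3 mg.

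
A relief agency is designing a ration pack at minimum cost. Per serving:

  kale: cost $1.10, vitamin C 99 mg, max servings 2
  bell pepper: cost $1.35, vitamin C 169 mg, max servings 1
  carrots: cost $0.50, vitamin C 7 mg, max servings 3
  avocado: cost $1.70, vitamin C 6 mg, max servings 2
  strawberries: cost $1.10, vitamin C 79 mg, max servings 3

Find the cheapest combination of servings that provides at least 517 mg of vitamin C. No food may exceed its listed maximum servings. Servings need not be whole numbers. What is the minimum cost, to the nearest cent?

$5.64

Cost per mg of vitamin C: bell pepper $0.0080, kale $0.0111, strawberries $0.0139, carrots $0.0714, avocado $0.2833.
Take 1 serving of bell pepper: +169.0 mg vitamin C for $1.35 (total $1.35, still need 348.0 mg).
Take 2 servings of kale: +198.0 mg vitamin C for $2.20 (total $3.55, still need 150.0 mg).
Take 1.899 servings of strawberries: +150.0 mg vitamin C for $2.09 (total $5.64, still need 0.0 mg).
Greedy by cheapest-per-mg is optimal for a single linear constraint, so the minimum cost is $5.64.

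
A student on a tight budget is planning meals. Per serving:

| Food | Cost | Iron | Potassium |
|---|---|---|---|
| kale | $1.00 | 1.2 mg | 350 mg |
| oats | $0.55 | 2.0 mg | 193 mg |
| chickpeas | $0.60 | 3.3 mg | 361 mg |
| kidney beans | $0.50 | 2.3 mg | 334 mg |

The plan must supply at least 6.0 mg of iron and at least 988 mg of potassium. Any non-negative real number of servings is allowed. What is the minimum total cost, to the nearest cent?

For a min-cost LP with two ≥-constraints, a basic feasible solution has at most two positive variables.
kale only: max(6.0/1.2, 988/350) = 5 servings → $5.00.
oats only: max(6.0/2.0, 988/193) = 5.119 servings → $2.82.
chickpeas only: max(6.0/3.3, 988/361) = 2.737 servings → $1.64.
kidney beans only: max(6.0/2.3, 988/334) = 2.958 servings → $1.48.
kale + oats with both tight: 1.746 servings and 1.952 servings → $2.82.
kale + chickpeas with both tight: 1.516 servings and 1.267 servings → $2.28.
kale + kidney beans with both tight: 0.664 servings and 2.262 servings → $1.80.
oats + chickpeas: intersection lies outside the first quadrant.
oats + kidney beans: intersection lies outside the first quadrant.
chickpeas + kidney beans: intersection lies outside the first quadrant.
So the least-cost plan costs $1.48.

$1.48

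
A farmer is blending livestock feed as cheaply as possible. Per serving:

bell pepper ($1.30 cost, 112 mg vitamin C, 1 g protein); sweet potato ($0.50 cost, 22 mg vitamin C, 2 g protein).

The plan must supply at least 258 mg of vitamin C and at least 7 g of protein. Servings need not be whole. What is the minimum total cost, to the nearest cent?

$3.63

Check every corner: each single food scaled to meet both minima, and each pair solved so both constraints bind.
bell pepper only: max(258/112, 7/1) = 7 servings → $9.10.
sweet potato only: max(258/22, 7/2) = 11.73 servings → $5.86.
bell pepper + sweet potato with both tight: 1.792 servings and 2.604 servings → $3.63.
So the least-cost plan costs $3.63.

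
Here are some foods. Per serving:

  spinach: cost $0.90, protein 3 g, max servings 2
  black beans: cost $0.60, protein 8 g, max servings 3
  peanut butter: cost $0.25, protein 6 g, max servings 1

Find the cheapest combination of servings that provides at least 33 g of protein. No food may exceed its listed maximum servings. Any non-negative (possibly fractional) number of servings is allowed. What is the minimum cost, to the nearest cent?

Cost per g of protein: peanut butter $0.0417, black beans $0.0750, spinach $0.3000.
Take 1 serving of peanut butter: +6.0 g protein for $0.25 (total $0.25, still need 27.0 g).
Take 3 servings of black beans: +24.0 g protein for $1.80 (total $2.05, still need 3.0 g).
Take 1 serving of spinach: +3.0 g protein for $0.90 (total $2.95, still need 0.0 g).
Filling from the cheapest source first is optimal under one linear minimum: $2.95.

$2.95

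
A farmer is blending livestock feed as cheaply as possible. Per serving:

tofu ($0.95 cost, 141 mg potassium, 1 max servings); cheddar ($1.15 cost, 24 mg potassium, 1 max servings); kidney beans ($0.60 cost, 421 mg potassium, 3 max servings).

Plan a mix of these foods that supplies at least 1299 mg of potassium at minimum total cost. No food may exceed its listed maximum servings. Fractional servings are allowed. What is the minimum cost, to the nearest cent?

Cost per mg of potassium: kidney beans $0.0014, tofu $0.0067, cheddar $0.0479.
Take 3 servings of kidney beans: +1263.0 mg potassium for $1.80 (total $1.80, still need 36.0 mg).
Take 0.2553 servings of tofu: +36.0 mg potassium for $0.24 (total $2.04, still need 0.0 mg).
Greedy by cheapest-per-mg is optimal for a single linear constraint, so the minimum cost is $2.04.

$2.04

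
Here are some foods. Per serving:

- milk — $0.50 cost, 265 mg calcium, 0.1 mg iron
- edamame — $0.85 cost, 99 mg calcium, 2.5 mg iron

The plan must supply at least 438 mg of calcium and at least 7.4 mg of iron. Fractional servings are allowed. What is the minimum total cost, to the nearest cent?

$2.77

A basic optimal solution has at most two foods positive. Try each food alone and each pair with both targets met exactly.
milk only: max(438/265, 7.4/0.1) = 74 servings → $37.00.
edamame only: max(438/99, 7.4/2.5) = 4.424 servings → $3.76.
milk + edamame with both tight: 0.5553 servings and 2.938 servings → $2.77.
The minimum over all feasible corners is $2.77.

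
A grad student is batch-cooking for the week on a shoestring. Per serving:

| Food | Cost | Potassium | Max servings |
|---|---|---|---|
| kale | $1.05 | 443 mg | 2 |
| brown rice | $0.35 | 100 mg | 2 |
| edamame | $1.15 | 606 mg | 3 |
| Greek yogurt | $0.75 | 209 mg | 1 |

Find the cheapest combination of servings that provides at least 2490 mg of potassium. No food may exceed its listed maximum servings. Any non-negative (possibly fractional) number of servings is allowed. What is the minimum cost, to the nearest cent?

Cost per mg of potassium: edamame $0.0019, kale $0.0024, brown rice $0.0035, Greek yogurt $0.0036.
Take 3 servings of edamame: +1818.0 mg potassium for $3.45 (total $3.45, still need 672.0 mg).
Take 1.517 servings of kale: +672.0 mg potassium for $1.59 (total $5.04, still need 0.0 mg).
Greedy by cheapest-per-mg is optimal for a single linear constraint, so the minimum cost is $5.04.

$5.04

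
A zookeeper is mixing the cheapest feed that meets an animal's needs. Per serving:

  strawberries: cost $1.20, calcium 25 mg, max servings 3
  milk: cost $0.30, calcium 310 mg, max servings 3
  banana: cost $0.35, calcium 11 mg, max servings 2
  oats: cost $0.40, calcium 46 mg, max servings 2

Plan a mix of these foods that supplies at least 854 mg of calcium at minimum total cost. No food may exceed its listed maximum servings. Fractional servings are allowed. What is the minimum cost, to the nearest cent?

$0.83

Cost per mg of calcium: milk $0.0010, oats $0.0087, banana $0.0318, strawberries $0.0480.
Take 2.755 servings of milk: +854.0 mg calcium for $0.83 (total $0.83, still need 0.0 mg).
Filling from the cheapest source first is optimal under one linear minimum: $0.83.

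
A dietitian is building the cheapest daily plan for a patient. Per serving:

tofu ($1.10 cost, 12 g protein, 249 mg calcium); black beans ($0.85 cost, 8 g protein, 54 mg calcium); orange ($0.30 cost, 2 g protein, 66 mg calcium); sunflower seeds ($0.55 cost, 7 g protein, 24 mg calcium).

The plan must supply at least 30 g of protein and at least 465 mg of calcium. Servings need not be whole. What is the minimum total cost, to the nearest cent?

$2.63

At the optimum either one food covers both requirements or two foods hit both targets exactly; no other combination can be cheaper.
tofu only: max(30/12, 465/249) = 2.5 servings → $2.75.
black beans only: max(30/8, 465/54) = 8.611 servings → $7.32.
orange only: max(30/2, 465/66) = 15 servings → $4.50.
sunflower seeds only: max(30/7, 465/24) = 19.38 servings → $10.66.
tofu + black beans with both tight: 1.562 servings and 1.406 servings → $2.91.
tofu + orange: the both-tight solution has a negative serving — not a feasible corner.
tofu + sunflower seeds with both tight: 1.742 servings and 1.299 servings → $2.63.
black beans + orange with both tight: 2.5 servings and 5 servings → $3.62.
black beans + sunflower seeds: the both-tight solution has a negative serving — not a feasible corner.
orange + sunflower seeds with both tight: 6.123 servings and 2.536 servings → $3.23.
Cheapest feasible corner: $2.63.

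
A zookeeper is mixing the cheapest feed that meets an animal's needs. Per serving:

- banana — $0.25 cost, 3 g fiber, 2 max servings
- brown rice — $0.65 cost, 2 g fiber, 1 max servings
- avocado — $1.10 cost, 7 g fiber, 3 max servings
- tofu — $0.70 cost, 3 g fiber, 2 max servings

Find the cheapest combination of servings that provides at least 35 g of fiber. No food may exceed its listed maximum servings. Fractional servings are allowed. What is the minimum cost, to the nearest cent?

Cost per g of fiber: banana $0.0833, avocado $0.1571, tofu $0.2333, brown rice $0.3250.
Take 2 servings of banana: +6.0 g fiber for $0.50 (total $0.50, still need 29.0 g).
Take 3 servings of avocado: +21.0 g fiber for $3.30 (total $3.80, still need 8.0 g).
Take 2 servings of tofu: +6.0 g fiber for $1.40 (total $5.20, still need 2.0 g).
Take 1 serving of brown rice: +2.0 g fiber for $0.65 (total $5.85, still need 0.0 g).
Greedy by cheapest-per-g is optimal for a single linear constraint, so the minimum cost is $5.85.

$5.85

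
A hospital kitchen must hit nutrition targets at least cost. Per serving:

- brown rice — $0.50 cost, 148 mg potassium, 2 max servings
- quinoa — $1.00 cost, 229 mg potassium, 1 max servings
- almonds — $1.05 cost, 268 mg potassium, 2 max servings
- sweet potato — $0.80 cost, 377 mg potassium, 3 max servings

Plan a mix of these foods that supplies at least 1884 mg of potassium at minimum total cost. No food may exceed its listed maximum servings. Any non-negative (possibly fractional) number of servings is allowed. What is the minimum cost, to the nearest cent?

Cost per mg of potassium: sweet potato $0.0021, brown rice $0.0034, almonds $0.0039, quinoa $0.0044.
Take 3 servings of sweet potato: +1131.0 mg potassium for $2.40 (total $2.40, still need 753.0 mg).
Take 2 servings of brown rice: +296.0 mg potassium for $1.00 (total $3.40, still need 457.0 mg).
Take 1.705 servings of almonds: +457.0 mg potassium for $1.79 (total $5.19, still need 0.0 mg).
Greedy by cheapest-per-mg is optimal for a single linear constraint, so the minimum cost is $5.19.

$5.19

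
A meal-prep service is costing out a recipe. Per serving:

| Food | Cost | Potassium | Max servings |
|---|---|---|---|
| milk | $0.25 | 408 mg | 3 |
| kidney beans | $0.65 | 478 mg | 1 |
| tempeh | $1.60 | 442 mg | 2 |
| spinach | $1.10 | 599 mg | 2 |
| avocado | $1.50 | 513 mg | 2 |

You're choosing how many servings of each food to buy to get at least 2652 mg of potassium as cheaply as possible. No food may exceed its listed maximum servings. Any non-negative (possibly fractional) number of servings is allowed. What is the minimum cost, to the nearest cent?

$3.14

Cost per mg of potassium: milk $0.0006, kidney beans $0.0014, spinach $0.0018, avocado $0.0029, tempeh $0.0036.
Take 3 servings of milk: +1224.0 mg potassium for $0.75 (total $0.75, still need 1428.0 mg).
Take 1 serving of kidney beans: +478.0 mg potassium for $0.65 (total $1.40, still need 950.0 mg).
Take 1.586 servings of spinach: +950.0 mg potassium for $1.74 (total $3.14, still need 0.0 mg).
Filling from the cheapest source first is optimal under one linear minimum: $3.14.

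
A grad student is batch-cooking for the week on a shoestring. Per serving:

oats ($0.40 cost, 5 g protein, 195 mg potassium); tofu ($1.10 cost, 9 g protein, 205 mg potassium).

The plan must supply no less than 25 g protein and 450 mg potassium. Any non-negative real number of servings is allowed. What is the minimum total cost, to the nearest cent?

With two linear requirements the optimum uses one or two foods; enumerate the corners.
oats only: max(25/5, 450/195) = 5 servings → $2.00.
tofu only: max(25/9, 450/205) = 2.778 servings → $3.06.
oats + tofu: the both-tight solution has a negative serving — not a feasible corner.
So the least-cost plan costs $2.00.

$2.00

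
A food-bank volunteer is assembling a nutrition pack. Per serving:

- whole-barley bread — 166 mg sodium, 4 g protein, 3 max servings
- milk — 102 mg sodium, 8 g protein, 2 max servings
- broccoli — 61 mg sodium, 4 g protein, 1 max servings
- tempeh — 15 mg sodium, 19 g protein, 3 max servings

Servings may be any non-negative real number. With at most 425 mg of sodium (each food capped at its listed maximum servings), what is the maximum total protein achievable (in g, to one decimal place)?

Protein per mg sodium: tempeh 1.267, milk 0.07843, broccoli 0.06557, whole-barley bread 0.0241.
Take 3 servings of tempeh: uses 45 mg sodium, +57.0 g protein (running total 57.0 g).
Take 2 servings of milk: uses 204 mg sodium, +16.0 g protein (running total 73.0 g).
Take 1 serving of broccoli: uses 61 mg sodium, +4.0 g protein (running total 77.0 g).
Take 0.6928 servings of whole-barley bread: uses 115 mg sodium, +2.8 g protein (running total 79.8 g).
Greedy by best ratio exhausts the sodium allowance optimally: 79.8 g.

79.8 g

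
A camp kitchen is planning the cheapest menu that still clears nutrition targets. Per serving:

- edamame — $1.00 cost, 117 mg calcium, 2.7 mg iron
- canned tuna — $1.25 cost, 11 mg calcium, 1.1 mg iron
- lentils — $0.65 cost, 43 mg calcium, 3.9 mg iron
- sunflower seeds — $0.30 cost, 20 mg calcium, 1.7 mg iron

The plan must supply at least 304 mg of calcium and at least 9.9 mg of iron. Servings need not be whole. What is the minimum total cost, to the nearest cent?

The cheapest plan sits at a corner of the feasible region — with two constraints it uses at most two foods.
edamame only: max(304/117, 9.9/2.7) = 3.667 servings → $3.67.
canned tuna only: max(304/11, 9.9/1.1) = 27.64 servings → $34.55.
lentils only: max(304/43, 9.9/3.9) = 7.07 servings → $4.60.
sunflower seeds only: max(304/20, 9.9/1.7) = 15.2 servings → $4.56.
edamame + canned tuna with both tight: 2.278 servings and 3.409 servings → $6.54.
edamame + lentils with both tight: 2.234 servings and 0.9921 servings → $2.88.
edamame + sunflower seeds with both tight: 2.2 servings and 2.329 servings → $2.90.
canned tuna + lentils with both targets exact would need a negative amount; discard.
canned tuna + sunflower seeds: the both-tight solution has a negative serving — not a feasible corner.
lentils + sunflower seeds with both targets exact would need a negative amount; discard.
Cheapest feasible corner: $2.88.

$2.88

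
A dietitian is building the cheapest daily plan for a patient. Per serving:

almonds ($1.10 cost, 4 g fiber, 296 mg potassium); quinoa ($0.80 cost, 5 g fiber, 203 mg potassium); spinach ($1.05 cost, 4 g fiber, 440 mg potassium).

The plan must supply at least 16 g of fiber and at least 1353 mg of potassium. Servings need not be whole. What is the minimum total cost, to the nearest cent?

$3.60

almonds only: max(16/4, 1353/296) = 4.571 servings → $5.03.
quinoa only: max(16/5, 1353/203) = 6.665 servings → $5.33.
spinach only: max(16/4, 1353/440) = 4 servings → $4.20.
almonds + quinoa with both targets exact would need a negative amount; discard.
almonds + spinach with both tight: 2.826 servings and 1.174 servings → $4.34.
quinoa + spinach with both tight: 1.173 servings and 2.534 servings → $3.60.
So the least-cost plan costs $3.60.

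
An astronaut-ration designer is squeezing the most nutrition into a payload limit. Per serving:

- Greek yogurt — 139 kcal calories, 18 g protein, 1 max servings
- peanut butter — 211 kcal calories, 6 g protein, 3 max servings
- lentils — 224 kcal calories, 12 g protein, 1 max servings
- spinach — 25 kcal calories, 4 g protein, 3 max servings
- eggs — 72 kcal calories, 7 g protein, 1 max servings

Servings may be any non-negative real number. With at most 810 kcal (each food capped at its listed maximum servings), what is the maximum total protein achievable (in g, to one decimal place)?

57.5 g

Protein per kcal: spinach 0.16, Greek yogurt 0.1295, eggs 0.09722, lentils 0.05357, peanut butter 0.02844.
Take 3 servings of spinach: uses 75 kcal, +12.0 g protein (running total 12.0 g).
Take 1 serving of Greek yogurt: uses 139 kcal, +18.0 g protein (running total 30.0 g).
Take 1 serving of eggs: uses 72 kcal, +7.0 g protein (running total 37.0 g).
Take 1 serving of lentils: uses 224 kcal, +12.0 g protein (running total 49.0 g).
Take 1.422 servings of peanut butter: uses 300 kcal, +8.5 g protein (running total 57.5 g).
Greedy by best ratio exhausts the calories allowance optimally: 57.5 g.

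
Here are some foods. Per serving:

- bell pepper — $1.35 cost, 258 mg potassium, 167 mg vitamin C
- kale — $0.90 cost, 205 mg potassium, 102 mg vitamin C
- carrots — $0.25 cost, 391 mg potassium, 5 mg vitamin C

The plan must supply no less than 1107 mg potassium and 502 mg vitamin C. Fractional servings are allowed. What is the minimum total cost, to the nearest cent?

$4.24

Compare the cost at each extreme point of the feasible region.
bell pepper only: max(1107/258, 502/167) = 4.291 servings → $5.79.
kale only: max(1107/205, 502/102) = 5.4 servings → $4.86.
carrots only: max(1107/391, 502/5) = 100.4 servings → $25.10.
bell pepper + kale: the both-tight solution has a negative serving — not a feasible corner.
bell pepper + carrots with both tight: 2.98 servings and 0.8648 servings → $4.24.
kale + carrots with both tight: 4.909 servings and 0.2575 servings → $4.48.
Cheapest feasible corner: $4.24.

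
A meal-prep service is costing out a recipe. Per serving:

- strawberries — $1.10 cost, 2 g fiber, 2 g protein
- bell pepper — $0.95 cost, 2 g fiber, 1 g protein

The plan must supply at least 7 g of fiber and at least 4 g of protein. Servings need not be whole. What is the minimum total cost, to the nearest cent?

$3.40

An LP optimum is at a vertex; with two nutrient constraints at most two foods are used. Check each candidate.
strawberries only: max(7/2, 4/2) = 3.5 servings → $3.85.
bell pepper only: max(7/2, 4/1) = 4 servings → $3.80.
strawberries + bell pepper with both tight: 0.5 servings and 3 servings → $3.40.
So the least-cost plan costs $3.40.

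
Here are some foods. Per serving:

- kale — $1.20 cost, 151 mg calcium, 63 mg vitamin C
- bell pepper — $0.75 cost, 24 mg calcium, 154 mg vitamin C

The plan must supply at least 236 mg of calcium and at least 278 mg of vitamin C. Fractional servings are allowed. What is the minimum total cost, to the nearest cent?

Check every corner: each single food scaled to meet both minima, and each pair solved so both constraints bind.
kale only: max(236/151, 278/63) = 4.413 servings → $5.30.
bell pepper only: max(236/24, 278/154) = 9.833 servings → $7.38.
kale + bell pepper with both tight: 1.365 servings and 1.247 servings → $2.57.
So the least-cost plan costs $2.57.

$2.57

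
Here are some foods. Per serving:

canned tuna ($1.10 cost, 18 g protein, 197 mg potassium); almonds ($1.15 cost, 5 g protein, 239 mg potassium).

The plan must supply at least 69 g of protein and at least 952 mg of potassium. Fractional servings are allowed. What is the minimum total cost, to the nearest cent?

With two linear requirements the optimum uses one or two foods; enumerate the corners.
canned tuna only: max(69/18, 952/197) = 4.832 servings → $5.32.
almonds only: max(69/5, 952/239) = 13.8 servings → $15.87.
canned tuna + almonds with both tight: 3.537 servings and 1.068 servings → $5.12.
Cheapest feasible corner: $5.12.

$5.12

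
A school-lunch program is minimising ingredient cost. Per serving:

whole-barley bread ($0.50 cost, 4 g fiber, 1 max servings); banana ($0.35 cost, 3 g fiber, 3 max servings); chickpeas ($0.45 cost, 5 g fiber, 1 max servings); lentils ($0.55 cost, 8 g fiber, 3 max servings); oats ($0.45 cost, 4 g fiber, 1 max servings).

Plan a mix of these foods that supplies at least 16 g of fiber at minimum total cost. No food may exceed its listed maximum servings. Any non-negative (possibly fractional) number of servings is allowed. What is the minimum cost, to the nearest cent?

$1.10

Cost per g of fiber: lentils $0.0688, chickpeas $0.0900, oats $0.1125, banana $0.1167, whole-barley bread $0.1250.
Take 2 servings of lentils: +16.0 g fiber for $1.10 (total $1.10, still need 0.0 g).
Filling from the cheapest source first is optimal under one linear minimum: $1.10.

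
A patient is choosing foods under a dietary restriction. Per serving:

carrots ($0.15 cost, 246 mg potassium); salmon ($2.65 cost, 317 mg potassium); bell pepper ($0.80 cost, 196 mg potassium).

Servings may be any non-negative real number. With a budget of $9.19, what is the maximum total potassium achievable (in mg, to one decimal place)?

15071.6 mg

Potassium per dollar: carrots 1640, bell pepper 245, salmon 119.6.
With no serving limits, spend the whole cost allowance on carrots: $9.19 / $0.15 × 246 mg = 15071.6 mg.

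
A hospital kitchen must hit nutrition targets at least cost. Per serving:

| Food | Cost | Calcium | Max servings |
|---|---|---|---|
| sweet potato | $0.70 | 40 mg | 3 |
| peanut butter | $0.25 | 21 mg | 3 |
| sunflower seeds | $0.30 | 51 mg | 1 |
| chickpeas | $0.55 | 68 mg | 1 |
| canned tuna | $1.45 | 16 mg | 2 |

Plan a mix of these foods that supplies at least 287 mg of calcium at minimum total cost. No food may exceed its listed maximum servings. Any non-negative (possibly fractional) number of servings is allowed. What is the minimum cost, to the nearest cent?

$3.44

Cost per mg of calcium: sunflower seeds $0.0059, chickpeas $0.0081, peanut butter $0.0119, sweet potato $0.0175, canned tuna $0.0906.
Take 1 serving of sunflower seeds: +51.0 mg calcium for $0.30 (total $0.30, still need 236.0 mg).
Take 1 serving of chickpeas: +68.0 mg calcium for $0.55 (total $0.85, still need 168.0 mg).
Take 3 servings of peanut butter: +63.0 mg calcium for $0.75 (total $1.60, still need 105.0 mg).
Take 2.625 servings of sweet potato: +105.0 mg calcium for $1.84 (total $3.44, still need 0.0 mg).
Filling from the cheapest source first is optimal under one linear minimum: $3.44.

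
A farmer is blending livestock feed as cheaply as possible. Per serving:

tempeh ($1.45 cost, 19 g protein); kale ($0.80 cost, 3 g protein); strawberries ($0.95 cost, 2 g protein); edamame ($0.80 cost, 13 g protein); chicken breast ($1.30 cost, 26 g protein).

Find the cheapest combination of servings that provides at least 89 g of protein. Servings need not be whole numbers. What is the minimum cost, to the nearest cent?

$4.45

Cost per g of protein: chicken breast $0.0500, edamame $0.0615, tempeh $0.0763, kale $0.2667, strawberries $0.4750.
With no serving limits, use only chicken breast: 89 g / 26 g = 3.423 servings × $1.30 = $4.45.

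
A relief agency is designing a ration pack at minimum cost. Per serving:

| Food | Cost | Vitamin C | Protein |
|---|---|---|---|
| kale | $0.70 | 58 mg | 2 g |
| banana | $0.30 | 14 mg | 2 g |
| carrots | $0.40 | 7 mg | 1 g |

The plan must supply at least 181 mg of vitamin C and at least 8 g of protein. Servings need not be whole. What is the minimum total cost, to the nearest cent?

Check every corner: each single food scaled to meet both minima, and each pair solved so both constraints bind.
kale only: max(181/58, 8/2) = 4 servings → $2.80.
banana only: max(181/14, 8/2) = 12.93 servings → $3.88.
carrots only: max(181/7, 8/1) = 25.86 servings → $10.34.
kale + banana with both tight: 2.841 servings and 1.159 servings → $2.34.
kale + carrots with both tight: 2.841 servings and 2.318 servings → $2.92.
banana + carrots (both tight): parallel constraints — no distinct corner.
The minimum over all feasible corners is $2.34.

$2.34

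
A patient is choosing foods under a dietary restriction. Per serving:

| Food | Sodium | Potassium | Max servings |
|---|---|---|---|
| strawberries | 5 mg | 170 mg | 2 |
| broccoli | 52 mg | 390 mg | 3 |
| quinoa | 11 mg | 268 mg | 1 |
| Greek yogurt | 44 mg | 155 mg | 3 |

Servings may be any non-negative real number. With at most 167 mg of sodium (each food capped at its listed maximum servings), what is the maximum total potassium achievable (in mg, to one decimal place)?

1703.0 mg

Potassium per mg sodium: strawberries 34, quinoa 24.36, broccoli 7.5, Greek yogurt 3.523.
Take 2 servings of strawberries: uses 10 mg sodium, +340.0 mg potassium (running total 340.0 mg).
Take 1 serving of quinoa: uses 11 mg sodium, +268.0 mg potassium (running total 608.0 mg).
Take 2.808 servings of broccoli: uses 146 mg sodium, +1095.0 mg potassium (running total 1703.0 mg).
Filling greedily by potassium-per-mg sodium is optimal for one linear limit, giving 1703.0 mg.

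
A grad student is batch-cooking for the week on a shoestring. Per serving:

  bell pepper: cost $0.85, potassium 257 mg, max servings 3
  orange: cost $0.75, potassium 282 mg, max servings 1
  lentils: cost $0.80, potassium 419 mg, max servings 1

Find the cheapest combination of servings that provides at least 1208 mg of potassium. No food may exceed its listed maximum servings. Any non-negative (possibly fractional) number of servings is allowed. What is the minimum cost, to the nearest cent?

Cost per mg of potassium: lentils $0.0019, orange $0.0027, bell pepper $0.0033.
Take 1 serving of lentils: +419.0 mg potassium for $0.80 (total $0.80, still need 789.0 mg).
Take 1 serving of orange: +282.0 mg potassium for $0.75 (total $1.55, still need 507.0 mg).
Take 1.973 servings of bell pepper: +507.0 mg potassium for $1.68 (total $3.23, still need 0.0 mg).
Greedy by cheapest-per-mg is optimal for a single linear constraint, so the minimum cost is $3.23.

$3.23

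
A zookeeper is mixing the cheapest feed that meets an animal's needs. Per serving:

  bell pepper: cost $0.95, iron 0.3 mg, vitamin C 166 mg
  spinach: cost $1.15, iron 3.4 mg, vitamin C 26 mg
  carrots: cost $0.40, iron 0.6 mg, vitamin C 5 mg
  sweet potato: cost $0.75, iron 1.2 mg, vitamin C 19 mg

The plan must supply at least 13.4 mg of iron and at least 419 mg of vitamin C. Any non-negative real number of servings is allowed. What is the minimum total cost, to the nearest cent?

$6.17

Minimising a linear cost over {iron ≥ 13.4, vitamin C ≥ 419, servings ≥ 0} — the optimum is at a vertex, using one or two foods.
bell pepper only: max(13.4/0.3, 419/166) = 44.67 servings → $42.43.
spinach only: max(13.4/3.4, 419/26) = 16.12 servings → $18.53.
carrots only: max(13.4/0.6, 419/5) = 83.8 servings → $33.52.
sweet potato only: max(13.4/1.2, 419/19) = 22.05 servings → $16.54.
bell pepper + spinach with both tight: 1.934 servings and 3.771 servings → $6.17.
bell pepper + carrots with both tight: 1.88 servings and 21.39 servings → $10.34.
bell pepper + sweet potato with both tight: 1.283 servings and 10.85 servings → $9.35.
spinach + carrots with both targets exact would need a negative amount; discard.
spinach + sweet potato: intersection lies outside the first quadrant.
carrots + sweet potato: intersection lies outside the first quadrant.
So the least-cost plan costs $6.17.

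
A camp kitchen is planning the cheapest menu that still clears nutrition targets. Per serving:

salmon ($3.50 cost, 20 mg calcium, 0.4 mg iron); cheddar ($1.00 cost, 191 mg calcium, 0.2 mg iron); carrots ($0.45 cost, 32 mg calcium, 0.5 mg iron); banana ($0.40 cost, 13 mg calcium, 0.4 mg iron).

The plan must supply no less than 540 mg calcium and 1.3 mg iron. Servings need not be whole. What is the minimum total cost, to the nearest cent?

$3.27

An LP optimum is at a vertex; with two nutrient constraints at most two foods are used. Check each candidate.
salmon only: max(540/20, 1.3/0.4) = 27 servings → $94.50.
cheddar only: max(540/191, 1.3/0.2) = 6.5 servings → $6.50.
carrots only: max(540/32, 1.3/0.5) = 16.88 servings → $7.59.
banana only: max(540/13, 1.3/0.4) = 41.54 servings → $16.62.
salmon + cheddar with both tight: 1.938 servings and 2.624 servings → $9.41.
salmon + carrots: intersection lies outside the first quadrant.
salmon + banana with both targets exact would need a negative amount; discard.
cheddar + carrots with both tight: 2.563 servings and 1.575 servings → $3.27.
cheddar + banana with both tight: 2.698 servings and 1.901 servings → $3.46.
carrots + banana: the both-tight solution has a negative serving — not a feasible corner.
So the least-cost plan costs $3.27.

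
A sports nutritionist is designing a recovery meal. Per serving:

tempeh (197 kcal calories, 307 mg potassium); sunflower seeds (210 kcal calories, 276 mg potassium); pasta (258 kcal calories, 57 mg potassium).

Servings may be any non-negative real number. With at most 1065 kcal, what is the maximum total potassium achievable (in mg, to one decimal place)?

1659.7 mg

Potassium per kcal: tempeh 1.558, sunflower seeds 1.314, pasta 0.2209.
With no serving limits, spend the whole calories allowance on tempeh: 1065 kcal / 197 kcal × 307 mg = 1659.7 mg.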